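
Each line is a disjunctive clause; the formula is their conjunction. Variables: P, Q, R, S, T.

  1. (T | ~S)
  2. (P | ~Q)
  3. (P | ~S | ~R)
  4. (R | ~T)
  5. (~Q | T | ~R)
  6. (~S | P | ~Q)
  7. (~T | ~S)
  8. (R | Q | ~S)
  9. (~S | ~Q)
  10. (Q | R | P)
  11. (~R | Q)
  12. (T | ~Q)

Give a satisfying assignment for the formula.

P=True  Q=True  R=True  S=False  T=True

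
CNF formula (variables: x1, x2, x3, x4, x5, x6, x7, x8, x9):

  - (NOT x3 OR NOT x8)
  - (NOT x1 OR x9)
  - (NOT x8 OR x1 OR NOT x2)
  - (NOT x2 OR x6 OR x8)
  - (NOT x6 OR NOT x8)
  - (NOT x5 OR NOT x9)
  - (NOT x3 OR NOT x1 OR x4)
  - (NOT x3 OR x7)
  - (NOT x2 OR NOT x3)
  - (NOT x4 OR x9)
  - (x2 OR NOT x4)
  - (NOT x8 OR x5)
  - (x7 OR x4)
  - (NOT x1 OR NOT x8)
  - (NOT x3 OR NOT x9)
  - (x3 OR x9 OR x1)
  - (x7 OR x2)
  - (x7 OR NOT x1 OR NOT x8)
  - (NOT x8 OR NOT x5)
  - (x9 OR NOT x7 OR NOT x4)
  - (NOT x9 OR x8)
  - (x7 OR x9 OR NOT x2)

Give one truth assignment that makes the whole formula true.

x1=False  x2=False  x3=True  x4=False  x5=True  x6=True  x7=True  x8=False  x9=False

Set x1 = False and propagate.
The remaining clauses are satisfied by x2 = False, x3 = True, x4 = False, x5 = True, x6 = True, x7 = True, x8 = False, x9 = False.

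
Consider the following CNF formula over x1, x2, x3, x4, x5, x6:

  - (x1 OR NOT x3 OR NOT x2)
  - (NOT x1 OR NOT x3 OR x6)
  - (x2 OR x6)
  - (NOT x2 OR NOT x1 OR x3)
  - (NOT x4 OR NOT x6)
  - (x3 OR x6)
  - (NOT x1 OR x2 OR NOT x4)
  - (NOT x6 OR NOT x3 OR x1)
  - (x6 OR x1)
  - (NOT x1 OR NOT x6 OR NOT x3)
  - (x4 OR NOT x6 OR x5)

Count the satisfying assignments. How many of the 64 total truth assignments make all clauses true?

3

The models are:
  x1=0 x2=0 x3=0 x4=0 x5=1 x6=1
  x1=0 x2=1 x3=0 x4=0 x5=1 x6=1
  x1=1 x2=0 x3=0 x4=0 x5=1 x6=1
That's 3 in total.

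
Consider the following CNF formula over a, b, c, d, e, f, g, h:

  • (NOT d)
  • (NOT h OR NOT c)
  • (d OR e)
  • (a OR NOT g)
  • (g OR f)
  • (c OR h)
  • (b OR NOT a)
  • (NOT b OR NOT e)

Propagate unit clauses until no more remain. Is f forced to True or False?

True

(NOT d) stands alone — d = False.
In (d OR e), d is now false; e must hold, so e = True.
From (NOT b OR NOT e) and e = True: b = False.
(b OR NOT a): since b = False, the clause reduces to (NOT a). a = False.
(NOT g OR a): since a = False, the clause reduces to (NOT g). g = False.
(g OR f) with g = False leaves only f, so f = True.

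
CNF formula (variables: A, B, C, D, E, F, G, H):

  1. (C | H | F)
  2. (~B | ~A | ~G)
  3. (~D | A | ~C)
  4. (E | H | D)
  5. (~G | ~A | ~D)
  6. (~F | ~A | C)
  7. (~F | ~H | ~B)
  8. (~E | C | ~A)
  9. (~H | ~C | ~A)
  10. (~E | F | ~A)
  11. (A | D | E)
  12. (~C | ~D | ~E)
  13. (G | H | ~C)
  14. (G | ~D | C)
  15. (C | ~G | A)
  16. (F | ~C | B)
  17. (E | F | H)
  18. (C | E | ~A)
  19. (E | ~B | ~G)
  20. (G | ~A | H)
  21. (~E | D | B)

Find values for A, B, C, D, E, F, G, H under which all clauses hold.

Branch on A: take A = False.
Try B = True.
The remaining clauses are satisfied by C = True, D = False, E = True, F = True, G = True, H = False.
Check each clause:
  1. (F | H | C) — C is true.
  2. (~B | ~G | ~A) — ~A is true.
  3. (~C | A | ~D) — ~D is true.
  4. (D | E | H) — E is true.
  5. (~G | ~A | ~D) — ~D is true.
  6. (C | ~F | ~A) — C is true.
  7. (~H | ~B | ~F) — ~H is true.
  8. (~E | ~A | C) — C is true.
  9. (~H | ~C | ~A) — ~H is true.
  10. (~E | ~A | F) — F is true.
  11. (E | A | D) — E is true.
  12. (~E | ~C | ~D) — ~D is true.
  13. (H | G | ~C) — G is true.
  14. (~D | C | G) — C is true.
  15. (A | C | ~G) — C is true.
  16. (~C | B | F) — B is true.
  17. (H | F | E) — E is true.
  18. (E | ~A | C) — C is true.
  19. (E | ~B | ~G) — E is true.
  20. (H | G | ~A) — ~A is true.
  21. (D | ~E | B) — B is true.

A = False, B = True, C = True, D = False, E = True, F = True, G = True, H = False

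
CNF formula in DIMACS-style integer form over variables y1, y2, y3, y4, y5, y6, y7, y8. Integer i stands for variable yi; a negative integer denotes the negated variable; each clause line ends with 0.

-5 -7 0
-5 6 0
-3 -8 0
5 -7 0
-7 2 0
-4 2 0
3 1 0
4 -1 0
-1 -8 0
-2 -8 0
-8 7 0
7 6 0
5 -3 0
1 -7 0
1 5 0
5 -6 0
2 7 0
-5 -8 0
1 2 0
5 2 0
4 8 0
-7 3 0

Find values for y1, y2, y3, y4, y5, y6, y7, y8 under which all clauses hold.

y1=T, y2=T, y3=F, y4=T, y5=T, y6=T, y7=F, y8=F

Try y1 = True.
  then y4 is forced to True.
  then y2 is forced to True.
  then y8 is forced to False.
The remaining clauses are satisfied by y3 = False, y5 = True, y6 = True, y7 = False.
Check each clause:
  1. (NOT y5 OR NOT y7) — NOT y7 is true.
  2. (NOT y5 OR y6) — y6 is true.
  3. (NOT y3 OR NOT y8) — NOT y8 is true.
  4. (y5 OR NOT y7) — NOT y7 is true.
  5. (y2 OR NOT y7) — NOT y7 is true.
  6. (NOT y4 OR y2) — y2 is true.
  7. (y3 OR y1) — y1 is true.
  8. (NOT y1 OR y4) — y4 is true.
  9. (NOT y8 OR NOT y1) — NOT y8 is true.
  10. (NOT y8 OR NOT y2) — NOT y8 is true.
  11. (NOT y8 OR y7) — NOT y8 is true.
  12. (y7 OR y6) — y6 is true.
  13. (y5 OR NOT y3) — y5 is true.
  14. (NOT y7 OR y1) — NOT y7 is true.
  15. (y1 OR y5) — y1 is true.
  16. (y5 OR NOT y6) — y5 is true.
  17. (y2 OR y7) — y2 is true.
  18. (NOT y5 OR NOT y8) — NOT y8 is true.
  19. (y2 OR y1) — y1 is true.
  20. (y2 OR y5) — y2 is true.
  21. (y8 OR y4) — y4 is true.
  22. (NOT y7 OR y3) — NOT y7 is true.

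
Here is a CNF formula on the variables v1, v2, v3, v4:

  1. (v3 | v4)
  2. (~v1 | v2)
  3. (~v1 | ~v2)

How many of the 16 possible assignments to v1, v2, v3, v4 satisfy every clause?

6

The models are:
  v1=0 v2=0 v3=0 v4=1
  v1=0 v2=0 v3=1 v4=0
  v1=0 v2=0 v3=1 v4=1
  v1=0 v2=1 v3=0 v4=1
  v1=0 v2=1 v3=1 v4=0
  v1=0 v2=1 v3=1 v4=1
That's 6 in total.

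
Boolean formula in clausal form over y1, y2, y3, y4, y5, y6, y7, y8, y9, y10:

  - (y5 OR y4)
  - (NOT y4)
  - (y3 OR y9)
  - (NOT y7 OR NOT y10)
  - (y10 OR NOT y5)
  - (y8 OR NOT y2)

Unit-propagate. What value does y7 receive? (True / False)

False

(NOT y4) stands alone — y4 = False.
From (y5 OR y4) and y4 = False: y5 = True.
(y10 OR NOT y5) with y5 = True leaves only y10, so y10 = True.
In (NOT y10 OR NOT y7), NOT y10 is now false; NOT y7 must hold, so y7 = False.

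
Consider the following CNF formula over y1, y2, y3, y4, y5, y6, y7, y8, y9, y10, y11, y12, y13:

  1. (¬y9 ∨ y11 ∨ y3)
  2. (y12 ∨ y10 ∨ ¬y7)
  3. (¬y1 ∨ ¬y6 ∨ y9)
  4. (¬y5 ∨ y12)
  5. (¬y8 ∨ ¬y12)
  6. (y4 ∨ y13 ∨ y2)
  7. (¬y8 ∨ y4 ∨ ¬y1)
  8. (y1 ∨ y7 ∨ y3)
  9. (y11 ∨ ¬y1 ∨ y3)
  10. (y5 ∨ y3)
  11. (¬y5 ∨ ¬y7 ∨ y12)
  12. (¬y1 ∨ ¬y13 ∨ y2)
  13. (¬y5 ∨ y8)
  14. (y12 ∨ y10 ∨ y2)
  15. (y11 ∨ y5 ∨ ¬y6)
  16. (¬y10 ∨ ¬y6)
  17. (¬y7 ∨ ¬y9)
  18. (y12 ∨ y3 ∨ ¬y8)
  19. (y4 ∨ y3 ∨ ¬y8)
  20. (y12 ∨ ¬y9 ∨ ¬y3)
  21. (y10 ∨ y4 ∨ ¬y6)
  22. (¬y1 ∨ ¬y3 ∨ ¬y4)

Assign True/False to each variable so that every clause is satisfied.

y1=F, y2=F, y3=T, y4=T, y5=F, y6=F, y7=T, y8=T, y9=F, y10=T, y11=F, y12=F, y13=F

Check each clause:
  1. (y11 ∨ y3 ∨ ¬y9) — y3 is true.
  2. (y12 ∨ y10 ∨ ¬y7) — y10 is true.
  3. (y9 ∨ ¬y6 ∨ ¬y1) — ¬y6 is true.
  4. (¬y5 ∨ y12) — ¬y5 is true.
  5. (¬y8 ∨ ¬y12) — ¬y12 is true.
  6. (y13 ∨ y2 ∨ y4) — y4 is true.
  7. (¬y1 ∨ y4 ∨ ¬y8) — y4 is true.
  8. (y1 ∨ y7 ∨ y3) — y3 is true.
  9. (y11 ∨ ¬y1 ∨ y3) — y3 is true.
  10. (y5 ∨ y3) — y3 is true.
  11. (y12 ∨ ¬y7 ∨ ¬y5) — ¬y5 is true.
  12. (¬y1 ∨ ¬y13 ∨ y2) — ¬y13 is true.
  13. (y8 ∨ ¬y5) — y8 is true.
  14. (y10 ∨ y12 ∨ y2) — y10 is true.
  15. (¬y6 ∨ y11 ∨ y5) — ¬y6 is true.
  16. (¬y10 ∨ ¬y6) — ¬y6 is true.
  17. (¬y9 ∨ ¬y7) — ¬y9 is true.
  18. (¬y8 ∨ y3 ∨ y12) — y3 is true.
  19. (y4 ∨ y3 ∨ ¬y8) — y3 is true.
  20. (¬y3 ∨ ¬y9 ∨ y12) — ¬y9 is true.
  21. (y4 ∨ y10 ∨ ¬y6) — y10 is true.
  22. (¬y3 ∨ ¬y1 ∨ ¬y4) — ¬y1 is true.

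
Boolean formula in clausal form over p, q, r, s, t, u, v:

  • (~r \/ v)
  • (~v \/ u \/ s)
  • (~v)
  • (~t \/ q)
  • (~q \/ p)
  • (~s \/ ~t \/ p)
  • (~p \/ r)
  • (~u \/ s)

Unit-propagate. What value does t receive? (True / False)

False

(~v) stands alone — v = False.
In (~r \/ v), v is now false; ~r must hold, so r = False.
From (~p \/ r) and r = False: p = False.
(p \/ ~q) with p = False leaves only ~q, so q = False.
(q \/ ~t): since q = False, the clause reduces to (~t). t = False.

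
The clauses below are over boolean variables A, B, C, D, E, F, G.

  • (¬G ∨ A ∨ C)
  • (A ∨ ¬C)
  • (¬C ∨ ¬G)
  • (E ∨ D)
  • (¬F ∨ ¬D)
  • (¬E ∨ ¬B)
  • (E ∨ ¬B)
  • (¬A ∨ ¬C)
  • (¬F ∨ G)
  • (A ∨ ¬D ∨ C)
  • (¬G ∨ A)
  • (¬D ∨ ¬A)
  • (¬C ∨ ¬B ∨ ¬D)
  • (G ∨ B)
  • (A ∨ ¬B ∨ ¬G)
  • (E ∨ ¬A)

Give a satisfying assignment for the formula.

A=True  B=False  C=False  D=False  E=True  F=False  G=True

Check each clause:
  1. (¬G ∨ A ∨ C) — A is true.
  2. (A ∨ ¬C) — A is true.
  3. (¬C ∨ ¬G) — ¬C is true.
  4. (D ∨ E) — E is true.
  5. (¬F ∨ ¬D) — ¬F is true.
  6. (¬B ∨ ¬E) — ¬B is true.
  7. (E ∨ ¬B) — E is true.
  8. (¬C ∨ ¬A) — ¬C is true.
  9. (¬F ∨ G) — ¬F is true.
  10. (A ∨ ¬D ∨ C) — A is true.
  11. (¬G ∨ A) — A is true.
  12. (¬A ∨ ¬D) — ¬D is true.
  13. (¬D ∨ ¬B ∨ ¬C) — ¬D is true.
  14. (B ∨ G) — G is true.
  15. (A ∨ ¬G ∨ ¬B) — A is true.
  16. (E ∨ ¬A) — E is true.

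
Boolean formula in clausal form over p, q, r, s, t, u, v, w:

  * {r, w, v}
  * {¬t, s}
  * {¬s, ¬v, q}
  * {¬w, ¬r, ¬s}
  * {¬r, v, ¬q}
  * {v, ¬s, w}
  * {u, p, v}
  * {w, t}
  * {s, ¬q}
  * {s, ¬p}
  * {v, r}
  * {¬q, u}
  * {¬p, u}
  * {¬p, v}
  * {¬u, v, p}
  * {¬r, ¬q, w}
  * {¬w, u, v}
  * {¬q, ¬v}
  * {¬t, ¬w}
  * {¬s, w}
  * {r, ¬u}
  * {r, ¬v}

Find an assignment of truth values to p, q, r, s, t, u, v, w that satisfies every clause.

p=False  q=False  r=True  s=False  t=False  u=True  v=True  w=True

Check each clause:
  1. {v, r, w} — w is true.
  2. {¬t, s} — ¬t is true.
  3. {q, ¬s, ¬v} — ¬s is true.
  4. {¬r, ¬s, ¬w} — ¬s is true.
  5. {¬r, v, ¬q} — ¬q is true.
  6. {w, ¬s, v} — w is true.
  7. {v, p, u} — u is true.
  8. {t, w} — w is true.
  9. {s, ¬q} — ¬q is true.
  10. {¬p, s} — ¬p is true.
  11. {v, r} — r is true.
  12. {u, ¬q} — u is true.
  13. {¬p, u} — ¬p is true.
  14. {¬p, v} — ¬p is true.
  15. {v, p, ¬u} — v is true.
  16. {w, ¬q, ¬r} — w is true.
  17. {¬w, u, v} — u is true.
  18. {¬q, ¬v} — ¬q is true.
  19. {¬t, ¬w} — ¬t is true.
  20. {¬s, w} — w is true.
  21. {¬u, r} — r is true.
  22. {¬v, r} — r is true.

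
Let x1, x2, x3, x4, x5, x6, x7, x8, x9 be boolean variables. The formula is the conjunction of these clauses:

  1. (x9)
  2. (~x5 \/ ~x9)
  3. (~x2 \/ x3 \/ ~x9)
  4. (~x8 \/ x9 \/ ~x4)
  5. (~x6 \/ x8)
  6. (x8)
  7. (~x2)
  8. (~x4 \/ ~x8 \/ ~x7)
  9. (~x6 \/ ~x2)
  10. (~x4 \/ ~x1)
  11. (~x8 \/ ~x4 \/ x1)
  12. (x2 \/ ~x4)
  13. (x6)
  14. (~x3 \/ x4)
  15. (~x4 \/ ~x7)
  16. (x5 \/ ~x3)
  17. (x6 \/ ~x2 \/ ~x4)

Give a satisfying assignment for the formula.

x1=False, x2=False, x3=False, x4=False, x5=False, x6=True, x7=False, x8=True, x9=True

Check each clause:
  1. (x9) — x9 is true.
  2. (~x9 \/ ~x5) — ~x5 is true.
  3. (x3 \/ ~x2 \/ ~x9) — ~x2 is true.
  4. (~x4 \/ x9 \/ ~x8) — x9 is true.
  5. (x8 \/ ~x6) — x8 is true.
  6. (x8) — x8 is true.
  7. (~x2) — ~x2 is true.
  8. (~x4 \/ ~x7 \/ ~x8) — ~x7 is true.
  9. (~x2 \/ ~x6) — ~x2 is true.
  10. (~x4 \/ ~x1) — ~x4 is true.
  11. (~x8 \/ x1 \/ ~x4) — ~x4 is true.
  12. (~x4 \/ x2) — ~x4 is true.
  13. (x6) — x6 is true.
  14. (~x3 \/ x4) — ~x3 is true.
  15. (~x4 \/ ~x7) — ~x7 is true.
  16. (~x3 \/ x5) — ~x3 is true.
  17. (~x4 \/ x6 \/ ~x2) — ~x4 is true.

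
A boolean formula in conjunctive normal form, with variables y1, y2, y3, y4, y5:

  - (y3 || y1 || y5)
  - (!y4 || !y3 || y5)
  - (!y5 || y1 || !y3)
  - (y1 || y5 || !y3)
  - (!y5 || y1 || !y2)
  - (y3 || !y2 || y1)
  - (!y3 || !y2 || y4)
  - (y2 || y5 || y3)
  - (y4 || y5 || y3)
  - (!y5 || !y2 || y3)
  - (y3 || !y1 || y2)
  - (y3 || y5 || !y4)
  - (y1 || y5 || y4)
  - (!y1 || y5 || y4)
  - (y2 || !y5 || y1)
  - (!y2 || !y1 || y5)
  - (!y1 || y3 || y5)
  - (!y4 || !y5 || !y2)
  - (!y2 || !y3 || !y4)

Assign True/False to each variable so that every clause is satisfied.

y1 = True, y2 = False, y3 = True, y4 = True, y5 = True

Try y1 = True.
For the remaining variables, y2 = False, y3 = True, y4 = True, y5 = True works.
Every clause has at least one true literal under this assignment.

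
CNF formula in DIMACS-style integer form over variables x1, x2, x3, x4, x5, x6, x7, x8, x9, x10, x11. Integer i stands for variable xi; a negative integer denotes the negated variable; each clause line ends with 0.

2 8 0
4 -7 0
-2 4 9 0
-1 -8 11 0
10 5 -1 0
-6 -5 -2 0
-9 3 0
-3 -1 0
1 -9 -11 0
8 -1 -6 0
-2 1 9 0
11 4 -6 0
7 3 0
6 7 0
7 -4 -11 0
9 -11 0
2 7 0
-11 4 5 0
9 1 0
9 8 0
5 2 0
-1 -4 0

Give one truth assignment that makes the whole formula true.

Pure literal: x10 appears only positively; assign x10 = True.
Set x1 = False and propagate.
  then x9 is forced to True.
  then x3 is forced to True.
  then x11 is forced to False.
Set x2 = True and propagate.
The remaining clauses are satisfied by x4 = True, x5 = False, x6 = True, x7 = False, x8 = False.

x1 = F, x2 = T, x3 = T, x4 = T, x5 = F, x6 = T, x7 = F, x8 = F, x9 = T, x10 = T, x11 = F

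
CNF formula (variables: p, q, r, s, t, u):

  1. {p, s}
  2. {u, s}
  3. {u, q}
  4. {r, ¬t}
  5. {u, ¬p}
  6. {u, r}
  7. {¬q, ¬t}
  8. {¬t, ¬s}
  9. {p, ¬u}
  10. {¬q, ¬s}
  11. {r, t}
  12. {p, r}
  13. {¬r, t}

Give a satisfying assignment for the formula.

p = True, q = False, r = True, s = False, t = True, u = True

Set p = True and propagate.
  then u is forced to True.
The remaining clauses are satisfied by q = False, r = True, s = False, t = True.
Every clause has at least one true literal under this assignment.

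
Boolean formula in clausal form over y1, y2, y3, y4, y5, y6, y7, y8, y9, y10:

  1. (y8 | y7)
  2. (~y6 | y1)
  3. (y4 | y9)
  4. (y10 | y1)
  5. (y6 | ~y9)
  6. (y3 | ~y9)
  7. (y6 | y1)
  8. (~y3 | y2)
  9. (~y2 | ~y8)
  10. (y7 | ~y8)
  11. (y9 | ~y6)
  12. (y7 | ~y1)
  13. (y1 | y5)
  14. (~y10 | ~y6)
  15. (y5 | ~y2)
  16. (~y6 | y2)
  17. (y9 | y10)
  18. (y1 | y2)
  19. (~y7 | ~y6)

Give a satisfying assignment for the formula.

y1 = 1, y2 = 0, y3 = 0, y4 = 1, y5 = 0, y6 = 0, y7 = 1, y8 = 1, y9 = 0, y10 = 1

y4 occurs only positively in the remaining clauses — set y4 = True.
Set y1 = True and propagate.
  then y7 is forced to True.
  then y6 is forced to False.
  then y9 is forced to False.
  then y10 is forced to True.
Branch on y2: take y2 = False.
  then y3 is forced to False.
y5, y8 are now unconstrained; take y5 = False, y8 = True.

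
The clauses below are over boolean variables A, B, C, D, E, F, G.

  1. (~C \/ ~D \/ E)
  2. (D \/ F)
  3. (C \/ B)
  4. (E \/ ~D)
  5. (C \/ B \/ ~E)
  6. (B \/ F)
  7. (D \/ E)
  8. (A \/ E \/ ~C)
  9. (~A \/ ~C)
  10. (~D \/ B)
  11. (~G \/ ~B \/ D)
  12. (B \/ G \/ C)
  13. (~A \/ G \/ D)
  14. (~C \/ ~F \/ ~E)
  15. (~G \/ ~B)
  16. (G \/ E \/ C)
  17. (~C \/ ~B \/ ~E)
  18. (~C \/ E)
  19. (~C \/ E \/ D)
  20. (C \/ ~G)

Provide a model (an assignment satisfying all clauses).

A=T, B=T, C=F, D=T, E=T, F=F, G=F

Try A = True.
  then C is forced to False.
  then B is forced to True.
  then G is forced to False.
  then D is forced to True.
  then E is forced to True.
F is now unconstrained; take F = False.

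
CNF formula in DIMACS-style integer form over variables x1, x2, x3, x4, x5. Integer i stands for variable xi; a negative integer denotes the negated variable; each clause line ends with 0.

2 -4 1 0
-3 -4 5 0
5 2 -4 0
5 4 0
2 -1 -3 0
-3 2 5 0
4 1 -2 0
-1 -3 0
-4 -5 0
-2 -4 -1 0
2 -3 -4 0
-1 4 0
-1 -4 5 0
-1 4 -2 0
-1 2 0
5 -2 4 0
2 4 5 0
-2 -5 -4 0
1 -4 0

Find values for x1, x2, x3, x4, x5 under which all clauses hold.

x1 = False, x2 = False, x3 = True, x4 = False, x5 = True

Branch on x1: take x1 = False.
  then x4 is forced to False.
  then x5 is forced to True.
  then x2 is forced to False.
x3 is now unconstrained; take x3 = True.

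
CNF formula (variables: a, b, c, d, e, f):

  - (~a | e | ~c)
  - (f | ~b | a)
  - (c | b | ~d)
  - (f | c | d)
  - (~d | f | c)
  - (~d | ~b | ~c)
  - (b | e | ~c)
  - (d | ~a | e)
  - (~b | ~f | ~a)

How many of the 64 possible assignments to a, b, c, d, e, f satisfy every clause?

18

Split on c, then b.
  c=1, b=1: remaining (a,d,e,f) ∈ {(0,0,0,1); (0,0,1,1); (1,0,1,0)} — 3.
  c=1, b=0: forces e=1; a, d, f free → 2^3 = 8.
  c=0, b=1: remaining (a,d,e,f) ∈ {(0,0,0,1); (0,0,1,1); (0,1,0,1); (0,1,1,1)} — 4.
  c=0, b=0: remaining (a,d,e,f) ∈ {(0,0,0,1); (0,0,1,1); (1,0,1,1)} — 3.
Total: 3 + 8 + 4 + 3 = 18.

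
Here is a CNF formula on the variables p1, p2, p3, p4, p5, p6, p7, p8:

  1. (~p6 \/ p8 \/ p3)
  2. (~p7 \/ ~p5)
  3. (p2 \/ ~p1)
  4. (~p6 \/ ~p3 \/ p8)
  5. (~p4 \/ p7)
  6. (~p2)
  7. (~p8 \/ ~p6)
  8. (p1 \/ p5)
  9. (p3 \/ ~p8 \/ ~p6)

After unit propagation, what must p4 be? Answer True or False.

False

(~p2) is a unit clause: p2 = False.
In (~p1 \/ p2), p2 is now false; ~p1 must hold, so p1 = False.
(p5 \/ p1): since p1 = False, the clause reduces to (p5). p5 = True.
(~p7 \/ ~p5): since p5 = True, the clause reduces to (~p7). p7 = False.
From (p7 \/ ~p4) and p7 = False: p4 = False.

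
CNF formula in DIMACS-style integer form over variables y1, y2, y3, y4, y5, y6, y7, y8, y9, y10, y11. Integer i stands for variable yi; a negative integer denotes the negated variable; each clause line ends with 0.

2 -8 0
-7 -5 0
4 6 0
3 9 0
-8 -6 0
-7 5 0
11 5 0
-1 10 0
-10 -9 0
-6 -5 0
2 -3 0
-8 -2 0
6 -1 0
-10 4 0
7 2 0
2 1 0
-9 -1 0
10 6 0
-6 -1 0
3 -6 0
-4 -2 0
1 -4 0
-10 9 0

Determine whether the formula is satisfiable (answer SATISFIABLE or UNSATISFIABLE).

SATISFIABLE

Pure literal: y8 appears only negated; assign y8 = False.
Pure literal: y11 appears only positively; assign y11 = True.
Branch on y1: take y1 = False.
  then y2 is forced to True.
  then y4 is forced to False.
  then y6 is forced to True.
  then y5 is forced to False.
  then y7 is forced to False.
  then y10 is forced to False.
  then y3 is forced to True.
y9 is now unconstrained; take y9 = True.
So y1 = F, y2 = T, y3 = T, y4 = F, y5 = F, y6 = T, y7 = F, y8 = F, y9 = T, y10 = F, y11 = T is a satisfying assignment.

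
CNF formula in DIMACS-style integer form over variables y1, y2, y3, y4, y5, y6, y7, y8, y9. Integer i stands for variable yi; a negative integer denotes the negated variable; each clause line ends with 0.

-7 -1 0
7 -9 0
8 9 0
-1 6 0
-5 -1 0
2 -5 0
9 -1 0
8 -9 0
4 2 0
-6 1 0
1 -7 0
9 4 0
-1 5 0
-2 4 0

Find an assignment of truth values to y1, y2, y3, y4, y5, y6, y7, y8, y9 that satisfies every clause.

Pure literal: y4 appears only positively; assign y4 = True.
Pure literal: y8 appears only positively; assign y8 = True.
Branch on y1: take y1 = False.
  then y6 is forced to False.
  then y7 is forced to False.
  then y9 is forced to False.
Set y2 = True and propagate.
y3, y5 are now unconstrained; take y3 = False, y5 = True.

y1=False, y2=True, y3=False, y4=True, y5=True, y6=False, y7=False, y8=True, y9=False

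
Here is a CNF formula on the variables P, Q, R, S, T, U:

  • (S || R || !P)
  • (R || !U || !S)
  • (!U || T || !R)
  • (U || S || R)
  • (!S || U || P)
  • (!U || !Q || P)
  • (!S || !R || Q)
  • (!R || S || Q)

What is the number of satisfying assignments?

14

Split on R, then S.
  R=T, S=T: remaining (P,Q,T,U) ∈ {(T,T,F,F); (T,T,T,F); (T,T,T,T)} — 3.
  R=T, S=F: 5 of the 16 assignments to (P,Q,T,U) work.
  R=F, S=T: remaining (P,Q,T,U) ∈ {(T,F,F,F); (T,F,T,F); (T,T,F,F); (T,T,T,F)} — 4.
  R=F, S=F: remaining (P,Q,T,U) ∈ {(F,F,F,T); (F,F,T,T)} — 2.
Total: 3 + 5 + 4 + 2 = 14.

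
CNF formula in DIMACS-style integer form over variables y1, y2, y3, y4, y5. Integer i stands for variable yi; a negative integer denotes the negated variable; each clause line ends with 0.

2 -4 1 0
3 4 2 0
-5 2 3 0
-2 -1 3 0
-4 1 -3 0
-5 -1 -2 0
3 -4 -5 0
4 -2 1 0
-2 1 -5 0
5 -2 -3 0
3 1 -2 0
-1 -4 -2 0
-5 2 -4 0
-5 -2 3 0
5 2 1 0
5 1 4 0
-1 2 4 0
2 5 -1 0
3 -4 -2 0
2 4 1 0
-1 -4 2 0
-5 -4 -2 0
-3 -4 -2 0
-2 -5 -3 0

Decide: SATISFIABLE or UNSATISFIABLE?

y2 = True:
  y3 = True:
    propagation gives y5=True; an empty clause results — contradiction.
  y3 = False:
    propagation gives y1=False; an empty clause results — contradiction.
y2 = False:
  y4 = True:
    propagation gives y1=True; an empty clause results — contradiction.
  y4 = False:
    propagation gives y3=True, y1=False; an empty clause results — contradiction.
Every branch closes, so no satisfying assignment exists.

UNSATISFIABLE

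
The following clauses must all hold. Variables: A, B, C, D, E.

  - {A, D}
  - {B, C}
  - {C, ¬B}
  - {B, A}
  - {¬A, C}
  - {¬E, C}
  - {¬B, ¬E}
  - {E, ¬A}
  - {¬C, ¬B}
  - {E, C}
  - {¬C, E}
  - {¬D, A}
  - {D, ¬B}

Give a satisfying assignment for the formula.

A=T, B=F, C=T, D=T, E=T

Check each clause:
  1. {D, A} — A is true.
  2. {C, B} — C is true.
  3. {¬B, C} — C is true.
  4. {B, A} — A is true.
  5. {¬A, C} — C is true.
  6. {C, ¬E} — C is true.
  7. {¬E, ¬B} — ¬B is true.
  8. {E, ¬A} — E is true.
  9. {¬B, ¬C} — ¬B is true.
  10. {C, E} — C is true.
  11. {E, ¬C} — E is true.
  12. {¬D, A} — A is true.
  13. {D, ¬B} — D is true.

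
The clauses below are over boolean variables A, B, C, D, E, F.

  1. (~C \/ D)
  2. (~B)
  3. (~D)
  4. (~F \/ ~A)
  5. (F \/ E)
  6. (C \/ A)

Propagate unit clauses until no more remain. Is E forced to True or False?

(~B) is a unit clause: B = False.
(~D) is a unit clause: D = False.
From (~C \/ D) and D = False: C = False.
From (A \/ C) and C = False: A = True.
(~A \/ ~F): since A = True, the clause reduces to (~F). F = False.
(F \/ E): since F = False, the clause reduces to (E). E = True.

True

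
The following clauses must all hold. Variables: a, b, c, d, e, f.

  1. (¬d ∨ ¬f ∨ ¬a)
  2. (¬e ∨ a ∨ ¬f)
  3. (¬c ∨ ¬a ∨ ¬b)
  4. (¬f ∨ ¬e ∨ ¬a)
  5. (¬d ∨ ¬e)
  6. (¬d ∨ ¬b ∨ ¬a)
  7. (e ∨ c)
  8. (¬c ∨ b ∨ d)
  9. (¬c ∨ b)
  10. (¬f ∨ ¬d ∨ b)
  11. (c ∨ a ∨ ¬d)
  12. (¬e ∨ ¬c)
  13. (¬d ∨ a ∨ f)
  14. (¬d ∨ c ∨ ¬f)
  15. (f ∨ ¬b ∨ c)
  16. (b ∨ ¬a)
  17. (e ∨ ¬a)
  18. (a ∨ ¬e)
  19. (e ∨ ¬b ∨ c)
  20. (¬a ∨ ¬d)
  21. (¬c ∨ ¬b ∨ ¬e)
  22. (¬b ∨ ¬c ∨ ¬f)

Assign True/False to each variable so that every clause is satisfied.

a=F, b=T, c=T, d=F, e=F, f=F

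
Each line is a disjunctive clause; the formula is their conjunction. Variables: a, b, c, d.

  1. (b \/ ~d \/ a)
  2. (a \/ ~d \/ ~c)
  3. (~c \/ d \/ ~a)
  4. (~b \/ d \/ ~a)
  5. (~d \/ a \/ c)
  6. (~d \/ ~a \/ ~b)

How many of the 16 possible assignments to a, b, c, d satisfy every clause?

Split on a, then d.
  a=T, d=T: remaining (b,c) ∈ {(F,F); (F,T)} — 2.
  a=T, d=F: remaining (b,c) ∈ {(F,F)} — 1.
  a=F, d=T: a clause becomes empty — 0.
  a=F, d=F: remaining (b,c) ∈ {(F,F); (F,T); (T,F); (T,T)} — 4.
Total: 2 + 1 + 0 + 4 = 7.

7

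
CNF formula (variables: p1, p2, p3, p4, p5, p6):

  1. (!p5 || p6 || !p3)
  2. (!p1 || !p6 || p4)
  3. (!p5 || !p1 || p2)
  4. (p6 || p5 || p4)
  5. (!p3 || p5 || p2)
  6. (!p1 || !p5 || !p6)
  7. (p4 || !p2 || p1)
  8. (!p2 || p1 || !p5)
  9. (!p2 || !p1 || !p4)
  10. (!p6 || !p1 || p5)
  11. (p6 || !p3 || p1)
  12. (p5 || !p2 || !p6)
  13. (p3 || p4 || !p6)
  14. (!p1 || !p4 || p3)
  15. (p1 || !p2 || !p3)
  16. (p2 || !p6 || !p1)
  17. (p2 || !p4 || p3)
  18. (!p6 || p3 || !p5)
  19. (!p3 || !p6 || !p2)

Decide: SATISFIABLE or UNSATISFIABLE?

SATISFIABLE

Set p1 = False and propagate.
Set p2 = False and propagate.
The remaining clauses are satisfied by p3 = True, p4 = True, p5 = True, p6 = True.
So p1=F, p2=F, p3=T, p4=T, p5=T, p6=T is a satisfying assignment.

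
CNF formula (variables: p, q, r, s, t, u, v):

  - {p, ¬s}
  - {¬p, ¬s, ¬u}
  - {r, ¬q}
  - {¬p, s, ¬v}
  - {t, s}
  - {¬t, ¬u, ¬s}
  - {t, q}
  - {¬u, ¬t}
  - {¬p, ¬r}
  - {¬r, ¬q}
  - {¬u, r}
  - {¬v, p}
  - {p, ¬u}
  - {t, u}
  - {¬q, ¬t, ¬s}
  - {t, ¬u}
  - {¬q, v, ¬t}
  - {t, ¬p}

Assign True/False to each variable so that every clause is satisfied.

p=False, q=False, r=False, s=False, t=True, u=False, v=False

Branch on p: take p = False.
  then s is forced to False.
  then t is forced to True.
  then u is forced to False.
  then v is forced to False.
  then q is forced to False.
r is now unconstrained; take r = False.
Every clause has at least one true literal under this assignment.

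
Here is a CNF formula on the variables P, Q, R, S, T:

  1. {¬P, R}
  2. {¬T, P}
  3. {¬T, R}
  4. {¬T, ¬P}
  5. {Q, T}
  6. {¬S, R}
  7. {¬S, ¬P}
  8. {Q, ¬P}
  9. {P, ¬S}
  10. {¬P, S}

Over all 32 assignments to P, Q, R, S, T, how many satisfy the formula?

Satisfying assignments:
  P=F Q=T R=F S=F T=F
  P=F Q=T R=T S=F T=F
Count: 2.

2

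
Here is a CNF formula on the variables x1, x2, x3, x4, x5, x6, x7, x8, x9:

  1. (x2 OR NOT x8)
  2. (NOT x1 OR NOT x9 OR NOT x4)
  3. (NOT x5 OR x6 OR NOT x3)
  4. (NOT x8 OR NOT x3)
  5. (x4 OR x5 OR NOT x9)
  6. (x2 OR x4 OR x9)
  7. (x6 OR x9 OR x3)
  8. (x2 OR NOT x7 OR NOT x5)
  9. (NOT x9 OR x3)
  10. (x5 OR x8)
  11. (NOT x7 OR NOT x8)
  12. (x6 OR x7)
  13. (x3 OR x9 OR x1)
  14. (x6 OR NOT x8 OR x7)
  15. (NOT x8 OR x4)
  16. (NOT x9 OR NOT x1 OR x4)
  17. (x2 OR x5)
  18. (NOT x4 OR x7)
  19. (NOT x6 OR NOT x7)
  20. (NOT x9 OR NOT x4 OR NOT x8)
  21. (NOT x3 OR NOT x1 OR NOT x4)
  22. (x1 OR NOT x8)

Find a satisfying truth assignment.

x1=False  x2=True  x3=True  x4=False  x5=True  x6=True  x7=False  x8=False  x9=True

Check each clause:
  1. (NOT x8 OR x2) — NOT x8 is true.
  2. (NOT x9 OR NOT x1 OR NOT x4) — NOT x4 is true.
  3. (x6 OR NOT x3 OR NOT x5) — x6 is true.
  4. (NOT x8 OR NOT x3) — NOT x8 is true.
  5. (x4 OR NOT x9 OR x5) — x5 is true.
  6. (x2 OR x9 OR x4) — x9 is true.
  7. (x3 OR x6 OR x9) — x9 is true.
  8. (NOT x5 OR x2 OR NOT x7) — NOT x7 is true.
  9. (NOT x9 OR x3) — x3 is true.
  10. (x8 OR x5) — x5 is true.
  11. (NOT x8 OR NOT x7) — NOT x8 is true.
  12. (x7 OR x6) — x6 is true.
  13. (x3 OR x1 OR x9) — x3 is true.
  14. (x7 OR NOT x8 OR x6) — NOT x8 is true.
  15. (x4 OR NOT x8) — NOT x8 is true.
  16. (x4 OR NOT x9 OR NOT x1) — NOT x1 is true.
  17. (x2 OR x5) — x2 is true.
  18. (NOT x4 OR x7) — NOT x4 is true.
  19. (NOT x6 OR NOT x7) — NOT x7 is true.
  20. (NOT x8 OR NOT x4 OR NOT x9) — NOT x8 is true.
  21. (NOT x4 OR NOT x3 OR NOT x1) — NOT x4 is true.
  22. (x1 OR NOT x8) — NOT x8 is true.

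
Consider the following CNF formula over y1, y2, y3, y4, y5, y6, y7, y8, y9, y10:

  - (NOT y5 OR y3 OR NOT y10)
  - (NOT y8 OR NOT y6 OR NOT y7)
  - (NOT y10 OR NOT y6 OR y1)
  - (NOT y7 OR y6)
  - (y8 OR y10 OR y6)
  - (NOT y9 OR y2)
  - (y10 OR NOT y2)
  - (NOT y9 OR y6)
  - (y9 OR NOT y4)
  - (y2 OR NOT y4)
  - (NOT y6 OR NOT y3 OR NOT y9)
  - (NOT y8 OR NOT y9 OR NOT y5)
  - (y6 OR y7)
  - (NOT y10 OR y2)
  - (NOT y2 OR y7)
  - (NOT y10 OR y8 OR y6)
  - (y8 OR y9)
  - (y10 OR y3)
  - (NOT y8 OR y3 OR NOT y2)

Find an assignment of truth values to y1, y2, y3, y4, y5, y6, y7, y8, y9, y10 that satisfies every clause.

Pure literal: y4 appears only negated; assign y4 = False.
Try y1 = False.
Branch on y2: take y2 = False.
  then y9 is forced to False.
  then y10 is forced to False.
  then y8 is forced to True.
  then y3 is forced to True.
Set y6 = True and propagate.
  then y7 is forced to False.
y5 is now unconstrained; take y5 = True.
Every clause has at least one true literal under this assignment.
Check each clause:
  1. (NOT y10 OR y3 OR NOT y5) — y3 is true.
  2. (NOT y6 OR NOT y8 OR NOT y7) — NOT y7 is true.
  3. (NOT y6 OR NOT y10 OR y1) — NOT y10 is true.
  4. (NOT y7 OR y6) — NOT y7 is true.
  5. (y10 OR y8 OR y6) — y8 is true.
  6. (NOT y9 OR y2) — NOT y9 is true.
  7. (NOT y2 OR y10) — NOT y2 is true.
  8. (y6 OR NOT y9) — y6 is true.
  9. (NOT y4 OR y9) — NOT y4 is true.
  10. (y2 OR NOT y4) — NOT y4 is true.
  11. (NOT y9 OR NOT y6 OR NOT y3) — NOT y9 is true.
  12. (NOT y5 OR NOT y9 OR NOT y8) — NOT y9 is true.
  13. (y7 OR y6) — y6 is true.
  14. (y2 OR NOT y10) — NOT y10 is true.
  15. (NOT y2 OR y7) — NOT y2 is true.
  16. (y6 OR y8 OR NOT y10) — y8 is true.
  17. (y9 OR y8) — y8 is true.
  18. (y3 OR y10) — y3 is true.
  19. (NOT y8 OR y3 OR NOT y2) — y3 is true.

y1 = False, y2 = False, y3 = True, y4 = False, y5 = True, y6 = True, y7 = False, y8 = True, y9 = False, y10 = False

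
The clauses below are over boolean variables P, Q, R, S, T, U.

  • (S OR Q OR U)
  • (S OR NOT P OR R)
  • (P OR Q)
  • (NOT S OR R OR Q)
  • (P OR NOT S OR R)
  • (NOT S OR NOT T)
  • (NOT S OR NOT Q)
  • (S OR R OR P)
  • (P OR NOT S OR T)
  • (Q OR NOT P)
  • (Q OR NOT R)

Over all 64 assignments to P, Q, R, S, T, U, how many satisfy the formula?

8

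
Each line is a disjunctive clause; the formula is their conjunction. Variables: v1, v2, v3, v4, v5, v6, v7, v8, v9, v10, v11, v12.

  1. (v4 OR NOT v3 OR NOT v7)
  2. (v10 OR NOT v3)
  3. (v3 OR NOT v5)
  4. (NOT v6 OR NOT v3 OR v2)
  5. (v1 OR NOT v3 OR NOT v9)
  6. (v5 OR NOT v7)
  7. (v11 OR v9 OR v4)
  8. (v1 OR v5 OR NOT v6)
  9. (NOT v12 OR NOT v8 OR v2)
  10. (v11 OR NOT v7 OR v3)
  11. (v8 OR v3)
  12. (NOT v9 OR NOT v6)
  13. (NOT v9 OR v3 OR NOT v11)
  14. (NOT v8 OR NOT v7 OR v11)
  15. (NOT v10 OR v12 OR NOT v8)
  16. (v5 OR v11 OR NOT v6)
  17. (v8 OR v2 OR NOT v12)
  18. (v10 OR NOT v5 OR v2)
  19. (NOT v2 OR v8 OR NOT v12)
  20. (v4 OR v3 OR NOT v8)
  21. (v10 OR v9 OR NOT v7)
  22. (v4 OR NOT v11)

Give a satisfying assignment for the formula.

Pure literal: v4 appears only positively; assign v4 = True.
Pure literal: v6 appears only negated; assign v6 = False.
Set v1 = False and propagate.
Try v2 = False.
For the remaining variables, v3 = True, v5 = False, v7 = False, v8 = False, v9 = False, v10 = True, v11 = False, v12 = False works.

v1=False, v2=False, v3=True, v4=True, v5=False, v6=False, v7=False, v8=False, v9=False, v10=True, v11=False, v12=False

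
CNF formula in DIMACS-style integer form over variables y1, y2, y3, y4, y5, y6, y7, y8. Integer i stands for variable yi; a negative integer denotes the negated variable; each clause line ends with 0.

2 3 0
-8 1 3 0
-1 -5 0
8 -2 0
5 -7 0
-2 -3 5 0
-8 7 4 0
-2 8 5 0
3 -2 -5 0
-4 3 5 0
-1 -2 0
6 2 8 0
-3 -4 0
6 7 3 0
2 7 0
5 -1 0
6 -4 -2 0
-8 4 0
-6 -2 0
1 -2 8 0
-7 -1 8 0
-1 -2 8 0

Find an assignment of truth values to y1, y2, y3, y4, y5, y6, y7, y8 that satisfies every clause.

y1=F, y2=F, y3=T, y4=F, y5=T, y6=T, y7=T, y8=F

Check each clause:
  1. (y2 ∨ y3) — y3 is true.
  2. (¬y8 ∨ y1 ∨ y3) — ¬y8 is true.
  3. (¬y1 ∨ ¬y5) — ¬y1 is true.
  4. (y8 ∨ ¬y2) — ¬y2 is true.
  5. (y5 ∨ ¬y7) — y5 is true.
  6. (¬y3 ∨ ¬y2 ∨ y5) — y5 is true.
  7. (y7 ∨ ¬y8 ∨ y4) — ¬y8 is true.
  8. (y5 ∨ y8 ∨ ¬y2) — y5 is true.
  9. (y3 ∨ ¬y5 ∨ ¬y2) — y3 is true.
  10. (y5 ∨ ¬y4 ∨ y3) — y3 is true.
  11. (¬y1 ∨ ¬y2) — ¬y2 is true.
  12. (y8 ∨ y2 ∨ y6) — y6 is true.
  13. (¬y3 ∨ ¬y4) — ¬y4 is true.
  14. (y3 ∨ y6 ∨ y7) — y3 is true.
  15. (y7 ∨ y2) — y7 is true.
  16. (¬y1 ∨ y5) — y5 is true.
  17. (¬y4 ∨ ¬y2 ∨ y6) — ¬y4 is true.
  18. (y4 ∨ ¬y8) — ¬y8 is true.
  19. (¬y2 ∨ ¬y6) — ¬y2 is true.
  20. (¬y2 ∨ y1 ∨ y8) — ¬y2 is true.
  21. (¬y1 ∨ y8 ∨ ¬y7) — ¬y1 is true.
  22. (¬y1 ∨ y8 ∨ ¬y2) — ¬y2 is true.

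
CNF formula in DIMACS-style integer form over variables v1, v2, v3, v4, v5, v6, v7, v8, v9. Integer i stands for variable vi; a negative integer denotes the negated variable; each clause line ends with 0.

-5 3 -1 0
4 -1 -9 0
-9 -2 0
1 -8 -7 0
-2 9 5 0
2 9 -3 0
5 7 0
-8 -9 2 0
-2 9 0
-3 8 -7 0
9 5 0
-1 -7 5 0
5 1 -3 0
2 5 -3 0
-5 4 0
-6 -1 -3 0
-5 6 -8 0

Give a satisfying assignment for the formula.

v4 occurs only positively in the remaining clauses — set v4 = True.
Try v1 = True.
Try v2 = False.
Try v3 = True.
  then v9 is forced to True.
  then v8 is forced to False.
  then v7 is forced to False.
  then v5 is forced to True.
  then v6 is forced to False.
Every clause has at least one true literal under this assignment.

v1=T  v2=F  v3=T  v4=T  v5=T  v6=F  v7=F  v8=F  v9=T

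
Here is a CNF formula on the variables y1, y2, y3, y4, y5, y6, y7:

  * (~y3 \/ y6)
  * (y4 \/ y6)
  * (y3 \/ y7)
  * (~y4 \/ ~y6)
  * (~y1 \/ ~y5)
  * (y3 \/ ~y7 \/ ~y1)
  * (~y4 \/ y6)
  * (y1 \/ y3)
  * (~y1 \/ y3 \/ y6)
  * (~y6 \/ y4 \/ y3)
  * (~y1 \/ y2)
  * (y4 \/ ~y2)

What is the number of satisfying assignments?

Satisfying assignments:
  y1=0 y2=0 y3=1 y4=0 y5=0 y6=1 y7=0
  y1=0 y2=0 y3=1 y4=0 y5=0 y6=1 y7=1
  y1=0 y2=0 y3=1 y4=0 y5=1 y6=1 y7=0
  y1=0 y2=0 y3=1 y4=0 y5=1 y6=1 y7=1
Count: 4.

4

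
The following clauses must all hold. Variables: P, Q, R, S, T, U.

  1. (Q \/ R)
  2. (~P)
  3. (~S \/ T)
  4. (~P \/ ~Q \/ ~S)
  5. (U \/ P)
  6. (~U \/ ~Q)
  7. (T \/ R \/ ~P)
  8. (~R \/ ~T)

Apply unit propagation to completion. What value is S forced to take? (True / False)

False

(~P) is a unit clause: P = False.
In (U \/ P), P is now false; U must hold, so U = True.
(~U \/ ~Q): since U = True, the clause reduces to (~Q). Q = False.
(Q \/ R) with Q = False leaves only R, so R = True.
From (~T \/ ~R) and R = True: T = False.
In (T \/ ~S), T is now false; ~S must hold, so S = False.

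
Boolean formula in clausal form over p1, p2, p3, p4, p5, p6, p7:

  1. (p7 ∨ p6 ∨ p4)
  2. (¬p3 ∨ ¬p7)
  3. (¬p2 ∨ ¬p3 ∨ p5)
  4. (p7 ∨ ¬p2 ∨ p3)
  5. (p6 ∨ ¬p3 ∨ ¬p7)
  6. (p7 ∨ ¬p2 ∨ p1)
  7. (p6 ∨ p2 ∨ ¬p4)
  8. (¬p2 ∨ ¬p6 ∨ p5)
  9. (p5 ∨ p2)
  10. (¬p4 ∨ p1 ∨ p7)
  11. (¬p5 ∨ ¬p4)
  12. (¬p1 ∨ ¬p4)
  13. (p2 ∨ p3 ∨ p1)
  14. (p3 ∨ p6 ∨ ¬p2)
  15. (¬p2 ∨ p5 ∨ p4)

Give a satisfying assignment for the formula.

p1 = F, p2 = F, p3 = T, p4 = F, p5 = T, p6 = T, p7 = F

Check each clause:
  1. (p6 ∨ p7 ∨ p4) — p6 is true.
  2. (¬p7 ∨ ¬p3) — ¬p7 is true.
  3. (¬p3 ∨ ¬p2 ∨ p5) — p5 is true.
  4. (¬p2 ∨ p7 ∨ p3) — p3 is true.
  5. (¬p7 ∨ p6 ∨ ¬p3) — ¬p7 is true.
  6. (p7 ∨ ¬p2 ∨ p1) — ¬p2 is true.
  7. (¬p4 ∨ p6 ∨ p2) — ¬p4 is true.
  8. (p5 ∨ ¬p6 ∨ ¬p2) — p5 is true.
  9. (p5 ∨ p2) — p5 is true.
  10. (p7 ∨ ¬p4 ∨ p1) — ¬p4 is true.
  11. (¬p4 ∨ ¬p5) — ¬p4 is true.
  12. (¬p1 ∨ ¬p4) — ¬p4 is true.
  13. (p2 ∨ p1 ∨ p3) — p3 is true.
  14. (¬p2 ∨ p3 ∨ p6) — p3 is true.
  15. (¬p2 ∨ p4 ∨ p5) — p5 is true.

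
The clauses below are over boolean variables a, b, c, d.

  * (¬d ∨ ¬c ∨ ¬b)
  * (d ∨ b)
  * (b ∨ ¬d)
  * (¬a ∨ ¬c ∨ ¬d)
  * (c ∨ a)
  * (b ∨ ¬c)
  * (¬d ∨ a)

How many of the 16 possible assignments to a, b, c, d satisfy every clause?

The models are:
  a=0 b=1 c=1 d=0
  a=1 b=1 c=0 d=0
  a=1 b=1 c=0 d=1
  a=1 b=1 c=1 d=0
Count: 4.

4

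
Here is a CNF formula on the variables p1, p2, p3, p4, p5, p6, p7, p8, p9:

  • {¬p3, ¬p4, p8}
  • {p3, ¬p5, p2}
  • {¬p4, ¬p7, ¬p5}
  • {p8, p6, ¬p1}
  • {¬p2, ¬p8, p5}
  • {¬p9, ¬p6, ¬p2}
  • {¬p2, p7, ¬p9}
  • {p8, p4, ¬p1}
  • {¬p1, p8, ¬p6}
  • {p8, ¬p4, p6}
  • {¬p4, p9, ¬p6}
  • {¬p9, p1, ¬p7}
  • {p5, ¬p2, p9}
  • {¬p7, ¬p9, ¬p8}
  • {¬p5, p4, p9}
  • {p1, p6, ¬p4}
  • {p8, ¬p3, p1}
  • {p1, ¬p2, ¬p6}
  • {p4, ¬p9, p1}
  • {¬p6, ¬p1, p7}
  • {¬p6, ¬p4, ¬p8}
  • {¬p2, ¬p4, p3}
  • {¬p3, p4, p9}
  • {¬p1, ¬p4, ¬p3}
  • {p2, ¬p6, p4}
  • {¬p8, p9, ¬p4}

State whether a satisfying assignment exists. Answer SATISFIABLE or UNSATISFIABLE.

SATISFIABLE

Set p1 = True and propagate.
Set p2 = False and propagate.
For the remaining variables, p3 = False, p4 = False, p5 = False, p6 = False, p7 = False, p8 = True, p9 = True works.
So p1=1  p2=0  p3=0  p4=0  p5=0  p6=0  p7=0  p8=1  p9=1 is a satisfying assignment.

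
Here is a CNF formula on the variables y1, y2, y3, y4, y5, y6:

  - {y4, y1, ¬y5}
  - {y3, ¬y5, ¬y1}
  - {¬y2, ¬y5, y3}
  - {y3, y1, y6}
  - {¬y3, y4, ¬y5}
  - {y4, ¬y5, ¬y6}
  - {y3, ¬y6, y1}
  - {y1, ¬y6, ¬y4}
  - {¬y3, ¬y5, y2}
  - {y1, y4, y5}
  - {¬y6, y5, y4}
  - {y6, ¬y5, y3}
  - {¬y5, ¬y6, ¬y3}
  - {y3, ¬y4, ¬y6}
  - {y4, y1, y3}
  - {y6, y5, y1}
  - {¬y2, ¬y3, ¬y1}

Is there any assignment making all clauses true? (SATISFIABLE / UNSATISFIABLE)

SATISFIABLE

Try y1 = True.
For the remaining variables, y2 = False, y3 = True, y4 = False, y5 = False, y6 = False works.
Every clause has at least one true literal under this assignment.
So y1 = T, y2 = F, y3 = T, y4 = F, y5 = F, y6 = F is a satisfying assignment.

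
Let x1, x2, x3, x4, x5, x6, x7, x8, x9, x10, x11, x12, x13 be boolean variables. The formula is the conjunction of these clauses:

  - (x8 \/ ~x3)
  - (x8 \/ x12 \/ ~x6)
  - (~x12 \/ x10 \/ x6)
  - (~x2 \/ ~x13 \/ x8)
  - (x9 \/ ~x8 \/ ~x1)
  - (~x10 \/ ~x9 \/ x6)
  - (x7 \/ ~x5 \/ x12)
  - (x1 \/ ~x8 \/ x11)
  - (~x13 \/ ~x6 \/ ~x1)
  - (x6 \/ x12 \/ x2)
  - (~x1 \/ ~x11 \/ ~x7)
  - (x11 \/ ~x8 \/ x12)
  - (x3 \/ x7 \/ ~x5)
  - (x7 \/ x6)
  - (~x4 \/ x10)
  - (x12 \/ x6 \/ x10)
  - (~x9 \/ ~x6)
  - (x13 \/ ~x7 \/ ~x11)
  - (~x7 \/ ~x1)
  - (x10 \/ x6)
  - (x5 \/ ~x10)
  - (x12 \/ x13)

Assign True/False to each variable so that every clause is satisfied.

x1 = F  x2 = T  x3 = T  x4 = F  x5 = T  x6 = F  x7 = T  x8 = T  x9 = F  x10 = T  x11 = T  x12 = F  x13 = T

Check each clause:
  1. (x8 \/ ~x3) — x8 is true.
  2. (x12 \/ x8 \/ ~x6) — x8 is true.
  3. (x10 \/ x6 \/ ~x12) — x10 is true.
  4. (~x2 \/ x8 \/ ~x13) — x8 is true.
  5. (x9 \/ ~x1 \/ ~x8) — ~x1 is true.
  6. (x6 \/ ~x10 \/ ~x9) — ~x9 is true.
  7. (x12 \/ x7 \/ ~x5) — x7 is true.
  8. (x1 \/ x11 \/ ~x8) — x11 is true.
  9. (~x6 \/ ~x13 \/ ~x1) — ~x6 is true.
  10. (x6 \/ x12 \/ x2) — x2 is true.
  11. (~x7 \/ ~x11 \/ ~x1) — ~x1 is true.
  12. (x12 \/ x11 \/ ~x8) — x11 is true.
  13. (x3 \/ x7 \/ ~x5) — x3 is true.
  14. (x7 \/ x6) — x7 is true.
  15. (~x4 \/ x10) — x10 is true.
  16. (x6 \/ x10 \/ x12) — x10 is true.
  17. (~x6 \/ ~x9) — ~x6 is true.
  18. (~x7 \/ x13 \/ ~x11) — x13 is true.
  19. (~x1 \/ ~x7) — ~x1 is true.
  20. (x6 \/ x10) — x10 is true.
  21. (~x10 \/ x5) — x5 is true.
  22. (x12 \/ x13) — x13 is true.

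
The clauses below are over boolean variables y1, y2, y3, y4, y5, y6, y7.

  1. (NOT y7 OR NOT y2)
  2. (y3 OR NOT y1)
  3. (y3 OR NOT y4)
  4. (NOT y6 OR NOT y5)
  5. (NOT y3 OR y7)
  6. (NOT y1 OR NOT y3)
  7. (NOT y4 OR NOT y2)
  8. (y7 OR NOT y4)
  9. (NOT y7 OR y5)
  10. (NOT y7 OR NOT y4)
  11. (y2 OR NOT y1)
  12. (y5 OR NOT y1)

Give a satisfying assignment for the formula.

y1 = False, y2 = False, y3 = False, y4 = False, y5 = True, y6 = False, y7 = False

Pure literal: y1 appears only negated; assign y1 = False.
y4 occurs only negated in the remaining clauses — set y4 = False.
Set y2 = False and propagate.
Set y3 = False and propagate.
For the remaining variables, y5 = True, y6 = False, y7 = False works.
Check each clause:
  1. (NOT y2 OR NOT y7) — NOT y7 is true.
  2. (y3 OR NOT y1) — NOT y1 is true.
  3. (y3 OR NOT y4) — NOT y4 is true.
  4. (NOT y5 OR NOT y6) — NOT y6 is true.
  5. (y7 OR NOT y3) — NOT y3 is true.
  6. (NOT y3 OR NOT y1) — NOT y3 is true.
  7. (NOT y2 OR NOT y4) — NOT y4 is true.
  8. (y7 OR NOT y4) — NOT y4 is true.
  9. (NOT y7 OR y5) — NOT y7 is true.
  10. (NOT y7 OR NOT y4) — NOT y7 is true.
  11. (NOT y1 OR y2) — NOT y1 is true.
  12. (y5 OR NOT y1) — y5 is true.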